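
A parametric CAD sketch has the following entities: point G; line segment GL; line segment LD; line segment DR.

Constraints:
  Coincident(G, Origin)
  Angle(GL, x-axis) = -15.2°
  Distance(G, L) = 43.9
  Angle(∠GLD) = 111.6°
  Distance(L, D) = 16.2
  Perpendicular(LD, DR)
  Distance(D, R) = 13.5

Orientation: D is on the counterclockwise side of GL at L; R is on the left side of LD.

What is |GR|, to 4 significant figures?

42.35

G is at the origin; GL runs at -15.2° with length 43.9, so L = 43.9·(cos -15.2°, sin -15.2°) = (42.36, -11.51). ∠GLD = 111.6°, so LD runs at -15.2° + (180° − 111.6°) = 53.20° from the x-axis; with |LD| = 16.2, D = L + 16.2·(cos 53.20°, sin 53.20°) = (52.07, 1.462). The perpendicularity gives DR at right angles to LD; with |DR| = 13.5 on the left of LD, R = D + 13.5·(-0.8007, 0.5990) = (41.26, 9.549). Then |GR| = |R − G| = 42.35.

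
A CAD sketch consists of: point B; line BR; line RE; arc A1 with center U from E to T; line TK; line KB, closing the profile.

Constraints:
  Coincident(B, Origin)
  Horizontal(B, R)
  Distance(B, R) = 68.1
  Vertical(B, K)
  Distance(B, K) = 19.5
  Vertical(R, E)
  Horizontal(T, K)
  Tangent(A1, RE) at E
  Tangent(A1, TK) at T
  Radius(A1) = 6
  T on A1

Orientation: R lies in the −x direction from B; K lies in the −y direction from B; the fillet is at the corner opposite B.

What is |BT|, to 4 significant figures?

65.09

The virtual corner opposite B is at (-68.10, -19.50). Tangency of A1 to RE means the radius UE is perpendicular to RE and A1 meets TK tangentially, so UT is at right angles to TK, with radius 6.0, so the center U sits 6.0 in from both sides at U = (-62.10, -13.50). That places the tangent points at E = (-68.10, -13.50) on RE and T = (-62.10, -19.50) on TK. Then |BT| = |T − B| = 65.09.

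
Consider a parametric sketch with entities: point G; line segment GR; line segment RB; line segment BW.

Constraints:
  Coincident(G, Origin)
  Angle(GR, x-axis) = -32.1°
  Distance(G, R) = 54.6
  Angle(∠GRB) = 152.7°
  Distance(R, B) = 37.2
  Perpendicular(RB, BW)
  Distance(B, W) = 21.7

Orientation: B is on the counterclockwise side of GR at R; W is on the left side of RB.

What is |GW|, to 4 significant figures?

85.78

G is at the origin; GR runs at -32.1° with length 54.6, so R = 54.6·(cos -32.1°, sin -32.1°) = (46.25, -29.01). ∠GRB = 152.7°, so RB runs at -32.1° + (180° − 152.7°) = -4.800° from the x-axis; with |RB| = 37.2, B = R + 37.2·(cos -4.800°, sin -4.800°) = (83.32, -32.13). RB ⟂ BW; with |BW| = 21.7 on the left of RB, W = B + 21.7·(0.08368, 0.9965) = (85.14, -10.50). Then |GW| = |W − G| = 85.78.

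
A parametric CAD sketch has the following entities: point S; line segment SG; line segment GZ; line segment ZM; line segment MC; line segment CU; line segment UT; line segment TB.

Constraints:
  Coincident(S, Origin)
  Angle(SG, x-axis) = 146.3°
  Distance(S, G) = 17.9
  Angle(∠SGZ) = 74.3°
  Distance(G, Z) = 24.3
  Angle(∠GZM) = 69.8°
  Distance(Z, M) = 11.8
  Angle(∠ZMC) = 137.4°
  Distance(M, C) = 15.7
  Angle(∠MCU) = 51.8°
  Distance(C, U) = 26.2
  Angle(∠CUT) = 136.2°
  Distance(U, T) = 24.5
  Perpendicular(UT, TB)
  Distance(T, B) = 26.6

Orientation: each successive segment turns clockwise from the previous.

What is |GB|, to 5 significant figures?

46.614

S is at the origin; SG runs at 146.3° with length 17.9, so G = (-14.892, 9.9317). ∠SGZ = 74.3° gives GZ at 40.600° from the x-axis; with |GZ| = 24.3, Z = (3.5583, 25.746). ∠GZM = 69.8° gives ZM at -69.600° from the x-axis; with |ZM| = 11.8, M = (7.6715, 14.686). ∠ZMC = 137.4° gives MC at -112.20° from the x-axis; with |MC| = 15.7, C = (1.7394, 0.14943). ∠MCU = 51.8° gives CU at 119.60° from the x-axis; with |CU| = 26.2, U = (-11.202, 22.930). ∠CUT = 136.2° gives UT at 75.800° from the x-axis; with |UT| = 24.5, T = (-5.1919, 46.682). UT ⟂ TB, so TB runs at -14.200°; with |TB| = 26.6, B = (20.595, 40.156). Then |GB| = |B − G| = 46.614.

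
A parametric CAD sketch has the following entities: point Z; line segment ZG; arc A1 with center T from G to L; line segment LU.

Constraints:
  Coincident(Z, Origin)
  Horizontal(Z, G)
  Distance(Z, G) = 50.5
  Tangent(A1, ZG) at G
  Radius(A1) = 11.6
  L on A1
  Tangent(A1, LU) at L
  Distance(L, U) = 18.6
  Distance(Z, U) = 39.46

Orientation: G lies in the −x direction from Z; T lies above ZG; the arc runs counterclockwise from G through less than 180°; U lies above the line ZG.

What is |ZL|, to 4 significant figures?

40.60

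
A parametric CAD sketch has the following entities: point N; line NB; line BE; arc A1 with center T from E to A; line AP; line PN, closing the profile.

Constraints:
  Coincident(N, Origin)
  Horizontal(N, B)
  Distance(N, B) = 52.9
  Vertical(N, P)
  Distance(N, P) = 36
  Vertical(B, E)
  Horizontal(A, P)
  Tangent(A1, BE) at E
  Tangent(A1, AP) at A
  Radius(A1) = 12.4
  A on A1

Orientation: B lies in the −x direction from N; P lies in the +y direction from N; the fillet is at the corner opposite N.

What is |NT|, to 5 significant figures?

46.874

N is at the origin; N and B share the same y with |NB| = 52.9 and B on the −x side, so B = (-52.900, 0.0000). N and P share the same x with |NP| = 36.0 and P on the +y side, so P = (0.0000, 36.000). The virtual corner opposite N is at (-52.900, 36.000). Tangency of A1 to BE means the radius TE is perpendicular to BE and A1 meets AP tangentially, so TA is at right angles to AP, with radius 12.4, so the center T sits 12.4 in from both sides at T = (-40.500, 23.600). Then |NT| = |T − N| = 46.874.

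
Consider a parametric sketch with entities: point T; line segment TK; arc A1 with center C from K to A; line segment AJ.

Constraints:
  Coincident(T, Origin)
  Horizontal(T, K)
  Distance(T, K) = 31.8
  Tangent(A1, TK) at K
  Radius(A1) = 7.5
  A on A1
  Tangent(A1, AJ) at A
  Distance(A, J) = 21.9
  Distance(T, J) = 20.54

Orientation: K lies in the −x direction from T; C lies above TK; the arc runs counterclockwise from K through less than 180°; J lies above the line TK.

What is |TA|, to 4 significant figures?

26.65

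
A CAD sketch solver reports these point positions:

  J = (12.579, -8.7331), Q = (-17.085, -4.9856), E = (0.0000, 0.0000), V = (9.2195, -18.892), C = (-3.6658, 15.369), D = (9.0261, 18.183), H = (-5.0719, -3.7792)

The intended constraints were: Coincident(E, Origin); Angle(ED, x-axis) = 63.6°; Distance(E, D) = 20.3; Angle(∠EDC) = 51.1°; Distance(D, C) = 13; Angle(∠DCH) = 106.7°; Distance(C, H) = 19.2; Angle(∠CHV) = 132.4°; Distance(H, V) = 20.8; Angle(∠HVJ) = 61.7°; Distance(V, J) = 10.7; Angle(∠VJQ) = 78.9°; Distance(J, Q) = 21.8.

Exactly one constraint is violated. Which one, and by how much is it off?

Distance(J, Q) = 21.8 — off by 8.10.

E = (0.00, 0.00) ✓; ED at 63.60° ✓; |ED| = 20.30 ✓; ∠EDC = 51.10° ✓; |DC| = 13.00 ✓; ∠DCH = 106.7° ✓; |CH| = 19.20 ✓; ∠CHV = 132.4° ✓; |HV| = 20.80 ✓; ∠HVJ = 61.70° ✓; |VJ| = 10.70 ✓; ∠VJQ = 78.90° ✓; |JQ| = 29.90 ✗.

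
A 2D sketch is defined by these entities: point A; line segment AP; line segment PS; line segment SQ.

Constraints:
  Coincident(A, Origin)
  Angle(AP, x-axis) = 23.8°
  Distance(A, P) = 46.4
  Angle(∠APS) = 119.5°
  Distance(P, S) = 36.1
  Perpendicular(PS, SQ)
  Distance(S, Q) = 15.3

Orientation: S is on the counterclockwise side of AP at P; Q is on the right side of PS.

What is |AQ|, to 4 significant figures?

81.09

A is at the origin; AP runs at 23.8° with length 46.4, so P = 46.4·(cos 23.8°, sin 23.8°) = (42.45, 18.72). ∠APS = 119.5°, so PS runs at 23.8° + (180° − 119.5°) = 84.30° from the x-axis; with |PS| = 36.1, S = P + 36.1·(cos 84.30°, sin 84.30°) = (46.04, 54.65). PS is perpendicular to SQ; with |SQ| = 15.3 on the right of PS, Q = S + 15.3·(0.9951, -0.09932) = (61.26, 53.13). Then |AQ| = |Q − A| = 81.09.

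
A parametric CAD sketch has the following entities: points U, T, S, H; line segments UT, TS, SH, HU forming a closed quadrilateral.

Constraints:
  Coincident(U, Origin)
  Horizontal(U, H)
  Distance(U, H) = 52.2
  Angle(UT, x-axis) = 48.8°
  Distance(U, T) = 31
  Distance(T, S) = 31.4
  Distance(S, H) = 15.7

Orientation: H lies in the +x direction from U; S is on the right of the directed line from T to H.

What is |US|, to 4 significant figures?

37.03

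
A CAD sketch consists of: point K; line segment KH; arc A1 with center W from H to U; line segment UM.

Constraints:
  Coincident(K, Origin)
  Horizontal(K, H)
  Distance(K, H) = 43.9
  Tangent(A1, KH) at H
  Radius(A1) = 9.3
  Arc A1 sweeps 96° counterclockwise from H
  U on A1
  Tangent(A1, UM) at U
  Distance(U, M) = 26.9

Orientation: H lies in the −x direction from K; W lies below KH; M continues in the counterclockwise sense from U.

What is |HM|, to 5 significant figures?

37.580

K is at the origin; KH is horizontal with |KH| = 43.9 and H on the −x side, so H = (-43.900, 0.0000). A1 meets KH tangentially, so WH is at right angles to KH, so W = H + (0, -9.3) = (-43.900, -9.3000). On A1, H sits at bearing 90° from W; a 96° counterclockwise sweep puts U at bearing 186°, so U = W + 9.3·(cos 186°, sin 186°) = (-53.149, -10.272). The tangent condition forces WU to be normal to UM, so UM runs along (−sin 186°, cos 186°); with |UM| = 26.9, M = (-50.337, -37.025). Then |HM| = |M − H| = 37.580.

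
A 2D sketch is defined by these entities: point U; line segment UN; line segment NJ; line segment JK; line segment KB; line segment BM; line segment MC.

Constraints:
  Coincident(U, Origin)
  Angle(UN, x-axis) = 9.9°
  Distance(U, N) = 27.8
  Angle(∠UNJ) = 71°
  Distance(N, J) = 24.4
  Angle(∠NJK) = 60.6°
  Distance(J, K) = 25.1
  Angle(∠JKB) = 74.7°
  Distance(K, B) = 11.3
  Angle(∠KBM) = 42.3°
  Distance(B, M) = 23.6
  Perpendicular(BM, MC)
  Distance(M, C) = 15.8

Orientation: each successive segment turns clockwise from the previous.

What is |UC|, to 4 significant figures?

18.45

U is at the origin; UN runs at 9.9° with length 27.8, so N = (27.39, 4.780). ∠UNJ = 71.0° gives NJ at -99.10° from the x-axis; with |NJ| = 24.4, J = (23.53, -19.31). ∠NJK = 60.6° gives JK at 141.5° from the x-axis; with |JK| = 25.1, K = (3.884, -3.688). ∠JKB = 74.7° gives KB at 36.20° from the x-axis; with |KB| = 11.3, B = (13.00, 2.986). ∠KBM = 42.3° gives BM at -101.5° from the x-axis; with |BM| = 23.6, M = (8.297, -20.14). BM is perpendicular to MC, so MC runs at 168.5°; with |MC| = 15.8, C = (-7.186, -16.99). Then |UC| = |C − U| = 18.45.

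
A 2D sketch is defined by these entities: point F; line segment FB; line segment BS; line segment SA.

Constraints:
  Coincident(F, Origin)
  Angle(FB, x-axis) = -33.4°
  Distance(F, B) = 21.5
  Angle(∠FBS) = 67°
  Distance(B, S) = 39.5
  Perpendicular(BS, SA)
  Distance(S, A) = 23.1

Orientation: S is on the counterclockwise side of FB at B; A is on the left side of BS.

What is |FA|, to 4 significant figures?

31.27

∠FBS = 67.0°, so BS runs at -33.4° + (180° − 67.0°) = 79.60° from the x-axis; with |BS| = 39.5, S = B + 39.5·(cos 79.60°, sin 79.60°) = (25.08, 27.02). BS is perpendicular to SA; with |SA| = 23.1 on the left of BS, A = S + 23.1·(-0.9836, 0.1805) = (2.359, 31.19). Then |FA| = |A − F| = 31.27.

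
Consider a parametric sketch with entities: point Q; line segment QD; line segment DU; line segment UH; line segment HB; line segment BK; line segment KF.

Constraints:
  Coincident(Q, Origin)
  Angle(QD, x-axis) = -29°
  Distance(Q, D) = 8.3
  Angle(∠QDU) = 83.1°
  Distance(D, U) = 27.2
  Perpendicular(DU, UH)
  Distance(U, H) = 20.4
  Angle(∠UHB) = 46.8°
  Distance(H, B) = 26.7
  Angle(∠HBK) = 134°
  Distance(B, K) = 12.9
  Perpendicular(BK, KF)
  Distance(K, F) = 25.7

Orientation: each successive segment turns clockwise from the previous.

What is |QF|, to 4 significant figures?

37.63

∠HBK = 134.0° gives BK at -35.10° from the x-axis; with |BK| = 12.9, K = (11.56, -16.46). BK ⟂ KF, so KF runs at -125.1°; with |KF| = 25.7, F = (-3.220, -37.49). Then |QF| = |F − Q| = 37.63.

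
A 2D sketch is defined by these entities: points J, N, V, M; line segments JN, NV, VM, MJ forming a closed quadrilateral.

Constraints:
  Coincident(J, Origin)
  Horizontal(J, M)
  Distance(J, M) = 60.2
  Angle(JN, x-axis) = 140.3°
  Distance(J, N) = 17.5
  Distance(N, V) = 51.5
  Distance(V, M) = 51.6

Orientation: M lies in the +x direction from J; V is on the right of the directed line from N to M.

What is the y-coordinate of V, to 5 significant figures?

-29.628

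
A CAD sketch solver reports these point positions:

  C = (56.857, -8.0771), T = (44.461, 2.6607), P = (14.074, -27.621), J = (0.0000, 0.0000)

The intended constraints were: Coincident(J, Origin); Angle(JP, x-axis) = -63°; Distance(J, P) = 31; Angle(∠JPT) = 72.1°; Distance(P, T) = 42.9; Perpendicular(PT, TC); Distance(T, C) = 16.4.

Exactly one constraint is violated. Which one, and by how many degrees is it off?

Perpendicular(PT, TC) — off by 4.20°.

J = (0.00, 0.00) ✓; JP at -63.00° ✓; |JP| = 31.00 ✓; ∠JPT = 72.10° ✓; |PT| = 42.90 ✓; ∠(PT, TC) = 85.80° ✗; |TC| = 16.40 ✓.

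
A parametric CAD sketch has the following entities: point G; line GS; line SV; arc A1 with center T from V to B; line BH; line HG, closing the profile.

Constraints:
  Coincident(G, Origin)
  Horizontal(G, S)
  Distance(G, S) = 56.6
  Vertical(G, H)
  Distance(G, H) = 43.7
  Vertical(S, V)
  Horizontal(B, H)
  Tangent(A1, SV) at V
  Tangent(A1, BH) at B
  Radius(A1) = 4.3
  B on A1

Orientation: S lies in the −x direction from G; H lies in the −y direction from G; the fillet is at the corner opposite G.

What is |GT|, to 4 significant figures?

65.48

G is at the origin; G and S share the same y with |GS| = 56.6 and S on the −x side, so S = (-56.60, 0.000). G and H share the same x with |GH| = 43.7 and H on the −y side, so H = (0.000, -43.70). The virtual corner opposite G is at (-56.60, -43.70). The tangent condition forces TV to be normal to SV and tangency of A1 to BH means the radius TB is perpendicular to BH, with radius 4.3, so the center T sits 4.3 in from both sides at T = (-52.30, -39.40). Then |GT| = |T − G| = 65.48.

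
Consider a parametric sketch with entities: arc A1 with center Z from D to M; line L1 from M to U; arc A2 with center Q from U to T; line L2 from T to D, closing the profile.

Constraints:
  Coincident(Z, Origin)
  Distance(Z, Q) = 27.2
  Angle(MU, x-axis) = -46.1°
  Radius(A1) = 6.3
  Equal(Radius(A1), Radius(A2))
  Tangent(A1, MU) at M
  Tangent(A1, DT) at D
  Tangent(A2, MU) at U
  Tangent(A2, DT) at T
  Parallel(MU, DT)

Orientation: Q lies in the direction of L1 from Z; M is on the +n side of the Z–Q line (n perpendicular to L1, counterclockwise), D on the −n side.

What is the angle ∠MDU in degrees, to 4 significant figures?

65.14°

Tangency of A1 to both parallel lines with radius 6.3 puts M and D at Z ± 6.3·n: M = (4.539, 4.368), D = (-4.539, -4.368). Equal radii place U and T the same way about Q: U = Q + 6.3·n = (23.40, -15.23), T = Q − 6.3·n = (14.32, -23.97). Then cos ∠MDU = DM·DU / (|DM||DU|), giving 65.14°.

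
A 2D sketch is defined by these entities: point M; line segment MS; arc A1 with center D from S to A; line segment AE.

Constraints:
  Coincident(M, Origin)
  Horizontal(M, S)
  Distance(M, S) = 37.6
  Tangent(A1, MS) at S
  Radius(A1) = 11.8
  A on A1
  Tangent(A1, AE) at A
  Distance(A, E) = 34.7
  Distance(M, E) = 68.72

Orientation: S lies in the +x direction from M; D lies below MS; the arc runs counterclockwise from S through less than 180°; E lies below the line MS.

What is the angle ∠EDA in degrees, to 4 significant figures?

71.22°

Checks: ∠(DS, SM) = 90.00° ✓; |DS| = 11.80 ✓; |DA| = 11.80 ✓; ∠(DA, AE) = 90.00° ✓; |AE| = 34.70 ✓; |ME| = 68.72 ✓.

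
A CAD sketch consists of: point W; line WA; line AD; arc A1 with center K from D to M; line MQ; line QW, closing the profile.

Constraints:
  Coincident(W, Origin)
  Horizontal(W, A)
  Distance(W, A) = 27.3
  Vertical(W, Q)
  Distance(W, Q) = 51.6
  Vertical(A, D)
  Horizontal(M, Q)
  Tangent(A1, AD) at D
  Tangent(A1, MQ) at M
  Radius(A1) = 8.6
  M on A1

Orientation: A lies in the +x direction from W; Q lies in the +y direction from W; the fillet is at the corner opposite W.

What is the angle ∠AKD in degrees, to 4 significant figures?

78.69°

W is at the origin; W and A share the same y with |WA| = 27.3 and A on the +x side, so A = (27.30, 0.000). WQ is vertical with |WQ| = 51.6 and Q on the +y side, so Q = (0.000, 51.60). The virtual corner opposite W is at (27.30, 51.60). A1 meets AD tangentially, so KD is at right angles to AD and the tangent condition forces KM to be normal to MQ, with radius 8.6, so the center K sits 8.6 in from both sides at K = (18.70, 43.00). That places the tangent points at D = (27.30, 43.00) on AD and M = (18.70, 51.60) on MQ. Then cos ∠AKD = KA·KD / (|KA||KD|), giving 78.69°.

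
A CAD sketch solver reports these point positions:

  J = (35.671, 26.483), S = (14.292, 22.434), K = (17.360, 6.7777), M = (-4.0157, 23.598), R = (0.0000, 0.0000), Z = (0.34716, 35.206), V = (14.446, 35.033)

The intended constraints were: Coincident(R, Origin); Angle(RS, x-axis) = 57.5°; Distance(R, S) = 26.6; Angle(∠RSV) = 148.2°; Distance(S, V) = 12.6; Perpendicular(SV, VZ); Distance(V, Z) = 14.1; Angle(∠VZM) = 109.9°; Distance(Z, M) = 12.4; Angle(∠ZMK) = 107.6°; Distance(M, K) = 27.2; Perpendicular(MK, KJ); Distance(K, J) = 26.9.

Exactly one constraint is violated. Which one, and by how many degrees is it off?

Perpendicular(MK, KJ) — off by 4.70°.

R = (0.00, 0.00) ✓; RS at 57.50° ✓; |RS| = 26.60 ✓; ∠RSV = 148.2° ✓; |SV| = 12.60 ✓; ∠(SV, VZ) = 90.00° ✓; |VZ| = 14.10 ✓; ∠VZM = 109.9° ✓; |ZM| = 12.40 ✓; ∠ZMK = 107.6° ✓; |MK| = 27.20 ✓; ∠(MK, KJ) = 85.30° ✗; |KJ| = 26.90 ✓.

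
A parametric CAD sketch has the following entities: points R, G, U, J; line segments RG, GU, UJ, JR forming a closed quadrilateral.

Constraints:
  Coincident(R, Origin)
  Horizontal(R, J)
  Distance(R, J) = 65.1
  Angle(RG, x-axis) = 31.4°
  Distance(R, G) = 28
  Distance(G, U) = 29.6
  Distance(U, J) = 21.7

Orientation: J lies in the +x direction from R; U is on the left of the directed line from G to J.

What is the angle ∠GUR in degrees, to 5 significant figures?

11.854°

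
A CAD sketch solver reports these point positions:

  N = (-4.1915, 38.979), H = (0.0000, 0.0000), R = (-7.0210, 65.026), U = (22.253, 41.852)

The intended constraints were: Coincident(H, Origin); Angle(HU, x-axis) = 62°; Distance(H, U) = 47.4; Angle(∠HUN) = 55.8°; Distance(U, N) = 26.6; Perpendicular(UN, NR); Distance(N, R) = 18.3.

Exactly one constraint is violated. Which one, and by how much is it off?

Distance(N, R) = 18.3 — off by 7.90.

H = (0.00, 0.00) ✓; HU at 62.00° ✓; |HU| = 47.40 ✓; ∠HUN = 55.80° ✓; |UN| = 26.60 ✓; ∠(UN, NR) = 90.00° ✓; |NR| = 26.20 ✗.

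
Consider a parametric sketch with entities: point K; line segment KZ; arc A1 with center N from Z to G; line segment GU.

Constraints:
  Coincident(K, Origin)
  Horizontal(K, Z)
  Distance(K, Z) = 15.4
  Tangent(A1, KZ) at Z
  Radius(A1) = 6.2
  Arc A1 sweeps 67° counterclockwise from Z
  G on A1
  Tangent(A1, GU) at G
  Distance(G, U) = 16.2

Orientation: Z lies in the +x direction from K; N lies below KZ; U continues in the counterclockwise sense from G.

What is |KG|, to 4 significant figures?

10.40

K is at the origin; KZ is horizontal with |KZ| = 15.4 and Z on the +x side, so Z = (15.40, 0.000). The tangent condition forces NZ to be normal to KZ, so N = Z + (0, -6.2) = (15.40, -6.200). On A1, Z sits at bearing 90° from N; a 67° counterclockwise sweep puts G at bearing 157°, so G = N + 6.2·(cos 157°, sin 157°) = (9.693, -3.777). Then |KG| = |G − K| = 10.40.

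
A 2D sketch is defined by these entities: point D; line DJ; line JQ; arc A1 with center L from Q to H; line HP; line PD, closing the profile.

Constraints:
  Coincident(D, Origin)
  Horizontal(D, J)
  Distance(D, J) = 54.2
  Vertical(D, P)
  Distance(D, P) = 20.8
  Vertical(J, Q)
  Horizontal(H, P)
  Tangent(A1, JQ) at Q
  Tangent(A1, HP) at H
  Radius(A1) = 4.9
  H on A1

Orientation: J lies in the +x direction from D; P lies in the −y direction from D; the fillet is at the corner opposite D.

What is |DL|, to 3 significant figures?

51.8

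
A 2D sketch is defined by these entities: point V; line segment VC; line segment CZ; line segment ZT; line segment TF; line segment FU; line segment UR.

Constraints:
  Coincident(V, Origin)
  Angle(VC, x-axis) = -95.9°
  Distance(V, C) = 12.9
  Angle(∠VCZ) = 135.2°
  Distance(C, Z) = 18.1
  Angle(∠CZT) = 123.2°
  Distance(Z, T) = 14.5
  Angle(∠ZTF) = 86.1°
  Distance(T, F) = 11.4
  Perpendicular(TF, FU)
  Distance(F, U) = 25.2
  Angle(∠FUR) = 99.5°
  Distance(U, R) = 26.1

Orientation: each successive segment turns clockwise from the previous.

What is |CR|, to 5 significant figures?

31.721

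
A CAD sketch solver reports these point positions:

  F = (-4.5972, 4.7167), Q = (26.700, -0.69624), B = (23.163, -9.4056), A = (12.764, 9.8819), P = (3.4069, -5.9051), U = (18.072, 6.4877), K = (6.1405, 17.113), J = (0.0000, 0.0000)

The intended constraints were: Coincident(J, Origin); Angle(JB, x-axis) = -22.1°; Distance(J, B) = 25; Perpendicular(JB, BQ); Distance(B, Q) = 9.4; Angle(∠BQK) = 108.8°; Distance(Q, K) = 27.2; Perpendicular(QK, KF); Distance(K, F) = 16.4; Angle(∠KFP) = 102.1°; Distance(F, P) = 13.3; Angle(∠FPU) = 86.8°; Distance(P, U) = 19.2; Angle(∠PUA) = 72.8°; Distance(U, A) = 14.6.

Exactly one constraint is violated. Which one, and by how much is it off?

Distance(U, A) = 14.6 — off by 8.30.

J = (0.00, 0.00) ✓; JB at -22.10° ✓; |JB| = 25.00 ✓; ∠(JB, BQ) = 90.00° ✓; |BQ| = 9.400 ✓; ∠BQK = 108.8° ✓; |QK| = 27.20 ✓; ∠(QK, KF) = 90.00° ✓; |KF| = 16.40 ✓; ∠KFP = 102.1° ✓; |FP| = 13.30 ✓; ∠FPU = 86.80° ✓; |PU| = 19.20 ✓; ∠PUA = 72.80° ✓; |UA| = 6.300 ✗.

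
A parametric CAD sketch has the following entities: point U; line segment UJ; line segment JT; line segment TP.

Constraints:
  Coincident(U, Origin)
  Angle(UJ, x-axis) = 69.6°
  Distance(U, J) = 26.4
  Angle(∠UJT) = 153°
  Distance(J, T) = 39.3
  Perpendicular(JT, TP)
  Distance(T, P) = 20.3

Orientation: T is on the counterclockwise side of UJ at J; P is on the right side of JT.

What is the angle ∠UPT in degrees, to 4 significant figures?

62.80°

∠UJT = 153.0°, so JT runs at 69.6° + (180° − 153.0°) = 96.60° from the x-axis; with |JT| = 39.3, T = J + 39.3·(cos 96.60°, sin 96.60°) = (4.685, 63.78). JT is perpendicular to TP; with |TP| = 20.3 on the right of JT, P = T + 20.3·(0.9934, 0.1149) = (24.85, 66.12). Then cos ∠UPT = PU·PT / (|PU||PT|), giving 62.80°.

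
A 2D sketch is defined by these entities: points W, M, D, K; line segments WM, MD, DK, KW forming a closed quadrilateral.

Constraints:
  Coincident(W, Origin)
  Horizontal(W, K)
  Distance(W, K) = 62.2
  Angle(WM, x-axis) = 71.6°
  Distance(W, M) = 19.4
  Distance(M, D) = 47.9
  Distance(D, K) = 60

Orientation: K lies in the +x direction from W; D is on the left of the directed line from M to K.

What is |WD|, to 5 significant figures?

66.247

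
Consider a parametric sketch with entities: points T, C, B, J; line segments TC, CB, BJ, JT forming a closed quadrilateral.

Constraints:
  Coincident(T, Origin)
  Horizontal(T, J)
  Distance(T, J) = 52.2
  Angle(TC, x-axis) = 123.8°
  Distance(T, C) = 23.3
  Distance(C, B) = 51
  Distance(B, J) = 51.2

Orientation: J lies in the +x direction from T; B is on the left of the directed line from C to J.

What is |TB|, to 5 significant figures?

55.357

Checks: |CB| = 51.00 ✓; |BJ| = 51.20 ✓.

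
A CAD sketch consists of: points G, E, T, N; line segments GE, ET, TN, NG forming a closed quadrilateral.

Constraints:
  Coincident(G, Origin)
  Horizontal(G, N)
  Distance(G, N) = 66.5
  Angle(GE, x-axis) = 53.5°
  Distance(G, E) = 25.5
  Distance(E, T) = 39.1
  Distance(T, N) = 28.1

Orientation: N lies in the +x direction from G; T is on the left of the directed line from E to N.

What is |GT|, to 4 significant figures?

59.56

G is at the origin; GN is horizontal with |GN| = 66.5 and N in +x, so N = (66.5, 0). GE runs at 53.5° with |GE| = 25.5, so E = (15.17, 20.50). T is determined by |ET| = 39.1 and |TN| = 28.1 together: it lies at the intersection of circle(E, 39.1) and circle(N, 28.1). With |EN| = 55.27, the foot of the radical line on EN is 34.32 from E and the perpendicular offset is √(39.1² − 34.32²) = 18.73. Taking the left-of-EN solution: T = (53.99, 25.16).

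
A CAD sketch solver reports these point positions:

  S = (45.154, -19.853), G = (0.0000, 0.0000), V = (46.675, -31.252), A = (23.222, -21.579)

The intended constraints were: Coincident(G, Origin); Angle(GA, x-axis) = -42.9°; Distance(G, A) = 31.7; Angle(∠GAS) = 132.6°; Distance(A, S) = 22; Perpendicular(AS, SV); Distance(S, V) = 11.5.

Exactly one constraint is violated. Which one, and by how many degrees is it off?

Perpendicular(AS, SV) — off by 3.10°.

G = (0.00, 0.00) ✓; GA at -42.90° ✓; |GA| = 31.70 ✓; ∠GAS = 132.6° ✓; |AS| = 22.00 ✓; ∠(AS, SV) = 86.90° ✗; |SV| = 11.50 ✓.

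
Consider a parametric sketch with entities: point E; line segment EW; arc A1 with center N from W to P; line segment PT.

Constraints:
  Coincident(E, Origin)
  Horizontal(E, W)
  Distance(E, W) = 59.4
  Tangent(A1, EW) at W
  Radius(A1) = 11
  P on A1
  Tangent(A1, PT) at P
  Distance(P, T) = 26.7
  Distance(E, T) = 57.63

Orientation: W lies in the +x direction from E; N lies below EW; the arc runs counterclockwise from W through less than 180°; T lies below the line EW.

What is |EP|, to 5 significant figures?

49.428

E is at the origin; EW is horizontal with |EW| = 59.4 and W on the +x side, so W = (59.400, 0.0000). A1 meets EW tangentially, so NW is at right angles to EW, so N = W + (0, -11) = (59.400, -11.000). Since NP ⟂ PT (tangency), |NT| = √(11.0² + 26.7²) = 28.877 regardless of where P sits on A1. So T lies on both circle(E, 57.63) and circle(N, 28.877); the below-EW intersection is T = (44.985, -36.022). P is the foot of the tangent from T: P = (48.495, -9.5537).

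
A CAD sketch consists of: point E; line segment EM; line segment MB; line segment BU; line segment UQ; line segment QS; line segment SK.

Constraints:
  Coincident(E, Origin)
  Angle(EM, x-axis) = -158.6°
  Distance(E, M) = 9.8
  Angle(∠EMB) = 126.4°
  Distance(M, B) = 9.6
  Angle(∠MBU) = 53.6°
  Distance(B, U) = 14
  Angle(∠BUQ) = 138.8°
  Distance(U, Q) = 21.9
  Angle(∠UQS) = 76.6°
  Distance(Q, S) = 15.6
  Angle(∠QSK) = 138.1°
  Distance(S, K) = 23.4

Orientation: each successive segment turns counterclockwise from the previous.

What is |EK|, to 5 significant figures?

24.730

E is at the origin; EM runs at -158.6° with length 9.8, so M = (-9.1243, -3.5758). ∠EMB = 126.4° gives MB at -105.00° from the x-axis; with |MB| = 9.6, B = (-11.609, -12.849). ∠MBU = 53.6° gives BU at 21.400° from the x-axis; with |BU| = 14.0, U = (1.4258, -7.7404). ∠BUQ = 138.8° gives UQ at 62.600° from the x-axis; with |UQ| = 21.9, Q = (11.504, 11.703). ∠UQS = 76.6° gives QS at 166.00° from the x-axis; with |QS| = 15.6, S = (-3.6325, 15.477). ∠QSK = 138.1° gives SK at -152.10° from the x-axis; with |SK| = 23.4, K = (-24.313, 4.5272). Then |EK| = |K − E| = 24.730.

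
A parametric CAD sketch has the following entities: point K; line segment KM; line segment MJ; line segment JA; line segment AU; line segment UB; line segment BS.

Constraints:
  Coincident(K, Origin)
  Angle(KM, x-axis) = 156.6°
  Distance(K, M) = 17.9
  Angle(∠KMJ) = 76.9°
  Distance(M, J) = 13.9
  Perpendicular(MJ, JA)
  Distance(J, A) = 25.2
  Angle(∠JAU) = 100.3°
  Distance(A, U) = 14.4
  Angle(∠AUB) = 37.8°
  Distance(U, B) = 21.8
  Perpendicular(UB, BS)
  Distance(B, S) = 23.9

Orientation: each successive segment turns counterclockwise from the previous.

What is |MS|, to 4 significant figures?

42.26

K is at the origin; KM runs at 156.6° with length 17.9, so M = (-16.43, 7.109). ∠KMJ = 76.9° gives MJ at -100.3° from the x-axis; with |MJ| = 13.9, J = (-18.91, -6.567). MJ is perpendicular to JA, so JA runs at -10.30°; with |JA| = 25.2, A = (5.881, -11.07). ∠JAU = 100.3° gives AU at 69.40° from the x-axis; with |AU| = 14.4, U = (10.95, 2.406). ∠AUB = 37.8° gives UB at -148.4° from the x-axis; with |UB| = 21.8, B = (-7.620, -9.017). The perpendicularity gives BS at right angles to UB, so BS runs at -58.40°; with |BS| = 23.9, S = (4.903, -29.37). Then |MS| = |S − M| = 42.26.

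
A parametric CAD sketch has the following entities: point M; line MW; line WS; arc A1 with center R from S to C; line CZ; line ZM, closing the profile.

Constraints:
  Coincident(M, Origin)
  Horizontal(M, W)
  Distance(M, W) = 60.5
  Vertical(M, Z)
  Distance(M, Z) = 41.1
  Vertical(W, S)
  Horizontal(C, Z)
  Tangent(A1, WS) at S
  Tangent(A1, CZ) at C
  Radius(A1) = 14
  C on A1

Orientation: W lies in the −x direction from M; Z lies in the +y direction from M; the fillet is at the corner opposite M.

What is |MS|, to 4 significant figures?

66.29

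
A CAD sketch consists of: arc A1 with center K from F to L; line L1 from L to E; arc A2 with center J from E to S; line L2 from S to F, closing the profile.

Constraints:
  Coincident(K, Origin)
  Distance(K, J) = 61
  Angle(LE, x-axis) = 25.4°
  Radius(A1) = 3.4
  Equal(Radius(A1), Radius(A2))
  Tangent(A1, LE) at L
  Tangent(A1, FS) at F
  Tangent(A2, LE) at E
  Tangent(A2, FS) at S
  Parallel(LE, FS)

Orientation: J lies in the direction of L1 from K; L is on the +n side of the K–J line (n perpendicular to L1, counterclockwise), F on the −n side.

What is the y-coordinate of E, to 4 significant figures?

29.24

The slot axis is L1's direction at 25.4°, so u = (cos 25.4°, sin 25.4°) = (0.9033, 0.4289) and n = (−sin 25.4°, cos 25.4°) = (-0.4289, 0.9033). K is at the origin and J lies 61.0 along u from K, so J = 61.0·u = (55.10, 26.17). Tangency of A1 to both parallel lines with radius 3.4 puts L and F at K ± 3.4·n: L = (-1.458, 3.071), F = (1.458, -3.071). Equal radii place E and S the same way about J: E = J + 3.4·n = (53.65, 29.24), S = J − 3.4·n = (56.56, 23.09). So E.y = 29.24.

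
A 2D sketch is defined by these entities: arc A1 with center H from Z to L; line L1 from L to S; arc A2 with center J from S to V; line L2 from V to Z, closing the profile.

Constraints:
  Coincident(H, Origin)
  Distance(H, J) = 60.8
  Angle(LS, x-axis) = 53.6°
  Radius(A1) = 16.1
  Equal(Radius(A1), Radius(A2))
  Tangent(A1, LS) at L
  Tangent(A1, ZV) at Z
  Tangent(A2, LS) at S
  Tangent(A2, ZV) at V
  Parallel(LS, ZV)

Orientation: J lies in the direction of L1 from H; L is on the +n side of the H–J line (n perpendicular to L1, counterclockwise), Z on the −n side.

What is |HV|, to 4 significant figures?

62.90

The slot axis is L1's direction at 53.6°, so u = (cos 53.6°, sin 53.6°) = (0.5934, 0.8049) and n = (−sin 53.6°, cos 53.6°) = (-0.8049, 0.5934). H is at the origin and J lies 60.8 along u from H, so J = 60.8·u = (36.08, 48.94). Tangency of A1 to both parallel lines with radius 16.1 puts L and Z at H ± 16.1·n: L = (-12.96, 9.554), Z = (12.96, -9.554). Equal radii place S and V the same way about J: S = J + 16.1·n = (23.12, 58.49), V = J − 16.1·n = (49.04, 39.38). Then |HV| = |V − H| = 62.90.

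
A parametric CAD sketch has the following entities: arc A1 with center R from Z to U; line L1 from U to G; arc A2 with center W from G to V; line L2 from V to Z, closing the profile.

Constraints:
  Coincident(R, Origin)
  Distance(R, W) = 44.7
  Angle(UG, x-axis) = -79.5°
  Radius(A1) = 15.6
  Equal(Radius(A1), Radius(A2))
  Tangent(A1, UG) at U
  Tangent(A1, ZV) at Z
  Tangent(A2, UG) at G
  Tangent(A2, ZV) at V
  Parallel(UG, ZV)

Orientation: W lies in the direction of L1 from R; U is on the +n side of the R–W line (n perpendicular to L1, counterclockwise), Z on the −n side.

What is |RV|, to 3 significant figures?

47.3

The slot axis is L1's direction at -79.5°, so u = (cos -79.5°, sin -79.5°) = (0.182, -0.983) and n = (−sin -79.5°, cos -79.5°) = (0.983, 0.182). R is at the origin and W lies 44.7 along u from R, so W = 44.7·u = (8.15, -44.0). Tangency of A1 to both parallel lines with radius 15.6 puts U and Z at R ± 15.6·n: U = (15.3, 2.84), Z = (-15.3, -2.84). Equal radii place G and V the same way about W: G = W + 15.6·n = (23.5, -41.1), V = W − 15.6·n = (-7.19, -46.8). Then |RV| = |V − R| = 47.3.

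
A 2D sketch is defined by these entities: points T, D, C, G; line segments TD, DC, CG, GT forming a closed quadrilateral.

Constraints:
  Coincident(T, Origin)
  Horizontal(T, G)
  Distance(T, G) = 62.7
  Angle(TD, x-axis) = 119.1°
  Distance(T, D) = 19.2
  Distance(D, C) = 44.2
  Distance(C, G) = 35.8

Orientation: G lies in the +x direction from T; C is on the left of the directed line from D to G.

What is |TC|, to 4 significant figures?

41.01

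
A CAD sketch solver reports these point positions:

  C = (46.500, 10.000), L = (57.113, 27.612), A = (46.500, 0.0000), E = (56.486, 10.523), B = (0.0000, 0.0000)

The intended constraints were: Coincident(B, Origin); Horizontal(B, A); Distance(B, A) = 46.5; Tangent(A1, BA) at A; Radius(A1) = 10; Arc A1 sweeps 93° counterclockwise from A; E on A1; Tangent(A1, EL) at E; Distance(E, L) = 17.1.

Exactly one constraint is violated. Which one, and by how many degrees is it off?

Tangent(A1, EL) at E — off by 5.10°.

B = (0.00, 0.00) ✓; B.y = 0.00, A.y = 0.00 ✓; |BA| = 46.50 ✓; ∠(CA, AB) = 90.00° ✓; |CA| = 10.00 ✓; bearing(C→E) − bearing(C→A) = 93.00° ✓; |CE| = 10.00 ✓; ∠(CE, EL) = 95.10° ✗; |EL| = 17.10 ✓.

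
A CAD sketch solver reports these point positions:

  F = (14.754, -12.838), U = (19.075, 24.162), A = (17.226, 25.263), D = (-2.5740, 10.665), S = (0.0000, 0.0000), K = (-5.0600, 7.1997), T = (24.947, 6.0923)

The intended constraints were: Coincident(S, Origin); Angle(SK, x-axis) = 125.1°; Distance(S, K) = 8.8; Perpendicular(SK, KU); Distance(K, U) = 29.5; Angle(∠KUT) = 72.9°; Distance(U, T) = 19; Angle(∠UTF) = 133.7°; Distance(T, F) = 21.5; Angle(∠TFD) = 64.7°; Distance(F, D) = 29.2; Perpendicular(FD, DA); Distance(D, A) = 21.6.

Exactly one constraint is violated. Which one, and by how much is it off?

Distance(D, A) = 21.6 — off by 3.00.

S = (0.00, 0.00) ✓; SK at 125.1° ✓; |SK| = 8.800 ✓; ∠(SK, KU) = 90.00° ✓; |KU| = 29.50 ✓; ∠KUT = 72.90° ✓; |UT| = 19.00 ✓; ∠UTF = 133.7° ✓; |TF| = 21.50 ✓; ∠TFD = 64.70° ✓; |FD| = 29.20 ✓; ∠(FD, DA) = 90.00° ✓; |DA| = 24.60 ✗.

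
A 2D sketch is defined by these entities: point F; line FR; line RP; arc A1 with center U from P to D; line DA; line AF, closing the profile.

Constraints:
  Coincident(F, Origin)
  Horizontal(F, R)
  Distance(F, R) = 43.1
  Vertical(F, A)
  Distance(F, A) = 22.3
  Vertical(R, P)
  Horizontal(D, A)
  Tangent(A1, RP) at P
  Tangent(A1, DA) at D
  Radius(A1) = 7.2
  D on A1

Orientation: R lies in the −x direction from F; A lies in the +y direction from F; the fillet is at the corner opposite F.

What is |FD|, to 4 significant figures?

42.26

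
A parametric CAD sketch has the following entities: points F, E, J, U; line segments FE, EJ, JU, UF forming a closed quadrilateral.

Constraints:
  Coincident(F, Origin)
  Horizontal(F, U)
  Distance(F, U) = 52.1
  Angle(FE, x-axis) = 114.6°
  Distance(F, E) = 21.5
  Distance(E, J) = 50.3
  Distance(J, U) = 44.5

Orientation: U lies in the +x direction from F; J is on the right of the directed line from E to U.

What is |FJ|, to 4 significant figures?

28.89

Checks: |EJ| = 50.30 ✓; |JU| = 44.50 ✓.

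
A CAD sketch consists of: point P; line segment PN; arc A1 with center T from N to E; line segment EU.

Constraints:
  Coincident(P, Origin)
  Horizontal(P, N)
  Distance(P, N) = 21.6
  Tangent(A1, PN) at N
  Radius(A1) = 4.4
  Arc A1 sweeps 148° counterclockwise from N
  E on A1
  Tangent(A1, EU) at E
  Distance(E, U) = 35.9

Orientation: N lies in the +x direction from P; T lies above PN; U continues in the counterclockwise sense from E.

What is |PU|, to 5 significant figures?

27.926

P is at the origin; PN is horizontal with |PN| = 21.6 and N on the +x side, so N = (21.600, 0.0000). A1 meets PN tangentially, so TN is at right angles to PN, so T = N + (0, 4.4) = (21.600, 4.4000). On A1, N sits at bearing -90° from T; a 148° counterclockwise sweep puts E at bearing 58°, so E = T + 4.4·(cos 58°, sin 58°) = (23.932, 8.1314). Tangency of A1 to EU means the radius TE is perpendicular to EU, so EU runs along (−sin 58°, cos 58°); with |EU| = 35.9, U = (-6.5133, 27.156). Then |PU| = |U − P| = 27.926.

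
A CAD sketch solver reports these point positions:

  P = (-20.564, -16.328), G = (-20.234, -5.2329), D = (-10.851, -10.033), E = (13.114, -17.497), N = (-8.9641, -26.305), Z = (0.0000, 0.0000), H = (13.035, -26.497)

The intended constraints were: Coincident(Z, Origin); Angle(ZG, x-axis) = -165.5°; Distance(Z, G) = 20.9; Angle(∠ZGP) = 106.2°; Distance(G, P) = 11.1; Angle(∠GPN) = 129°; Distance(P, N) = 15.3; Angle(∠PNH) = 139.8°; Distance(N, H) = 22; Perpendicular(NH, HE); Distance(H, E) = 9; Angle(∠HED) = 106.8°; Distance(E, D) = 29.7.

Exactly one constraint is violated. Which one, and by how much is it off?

Distance(E, D) = 29.7 — off by 4.60.

Z = (0.00, 0.00) ✓; ZG at -165.5° ✓; |ZG| = 20.90 ✓; ∠ZGP = 106.2° ✓; |GP| = 11.10 ✓; ∠GPN = 129.0° ✓; |PN| = 15.30 ✓; ∠PNH = 139.8° ✓; |NH| = 22.00 ✓; ∠(NH, HE) = 90.00° ✓; |HE| = 9.000 ✓; ∠HED = 106.8° ✓; |ED| = 25.10 ✗.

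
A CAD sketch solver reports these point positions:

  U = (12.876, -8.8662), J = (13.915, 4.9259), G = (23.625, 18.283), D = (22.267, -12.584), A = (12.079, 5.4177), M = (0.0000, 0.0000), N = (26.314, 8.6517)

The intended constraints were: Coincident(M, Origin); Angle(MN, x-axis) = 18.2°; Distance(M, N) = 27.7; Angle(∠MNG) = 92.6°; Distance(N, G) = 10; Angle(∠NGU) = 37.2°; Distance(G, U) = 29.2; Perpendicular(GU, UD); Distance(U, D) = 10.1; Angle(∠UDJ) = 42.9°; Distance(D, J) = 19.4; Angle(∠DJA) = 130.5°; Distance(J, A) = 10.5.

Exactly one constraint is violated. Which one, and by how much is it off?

Distance(J, A) = 10.5 — off by 8.60.

M = (0.00, 0.00) ✓; MN at 18.20° ✓; |MN| = 27.70 ✓; ∠MNG = 92.60° ✓; |NG| = 10.00 ✓; ∠NGU = 37.20° ✓; |GU| = 29.20 ✓; ∠(GU, UD) = 90.00° ✓; |UD| = 10.10 ✓; ∠UDJ = 42.90° ✓; |DJ| = 19.40 ✓; ∠DJA = 130.5° ✓; |JA| = 1.901 ✗.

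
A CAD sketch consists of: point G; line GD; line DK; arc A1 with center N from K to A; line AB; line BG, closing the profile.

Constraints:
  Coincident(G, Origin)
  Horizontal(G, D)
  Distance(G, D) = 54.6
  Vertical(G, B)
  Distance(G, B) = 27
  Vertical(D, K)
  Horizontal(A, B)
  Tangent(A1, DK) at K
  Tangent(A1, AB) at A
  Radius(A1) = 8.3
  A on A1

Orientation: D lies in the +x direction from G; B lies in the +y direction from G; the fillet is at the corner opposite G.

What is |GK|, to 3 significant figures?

57.7

G is at the origin; G and D share the same y with |GD| = 54.6 and D on the +x side, so D = (54.6, 0.00). G and B share the same x with |GB| = 27.0 and B on the +y side, so B = (0.00, 27.0). The virtual corner opposite G is at (54.6, 27.0). Tangency of A1 to DK means the radius NK is perpendicular to DK and A1 meets AB tangentially, so NA is at right angles to AB, with radius 8.3, so the center N sits 8.3 in from both sides at N = (46.3, 18.7). That places the tangent points at K = (54.6, 18.7) on DK and A = (46.3, 27.0) on AB. Then |GK| = |K − G| = 57.7.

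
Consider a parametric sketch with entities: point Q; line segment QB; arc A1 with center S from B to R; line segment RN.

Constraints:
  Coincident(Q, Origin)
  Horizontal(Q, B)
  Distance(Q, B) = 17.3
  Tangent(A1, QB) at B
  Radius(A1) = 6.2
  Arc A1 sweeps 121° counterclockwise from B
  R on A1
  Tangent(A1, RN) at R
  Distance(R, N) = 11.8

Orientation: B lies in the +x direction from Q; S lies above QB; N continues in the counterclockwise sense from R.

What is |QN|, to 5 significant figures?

25.574

Q is at the origin; Q and B share the same y with |QB| = 17.3 and B on the +x side, so B = (17.300, 0.0000). The tangent condition forces SB to be normal to QB, so S = B + (0, 6.2) = (17.300, 6.2000). On A1, B sits at bearing -90° from S; a 121° counterclockwise sweep puts R at bearing 31°, so R = S + 6.2·(cos 31°, sin 31°) = (22.614, 9.3932). The tangent condition forces SR to be normal to RN, so RN runs along (−sin 31°, cos 31°); with |RN| = 11.8, N = (16.537, 19.508). Then |QN| = |N − Q| = 25.574.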